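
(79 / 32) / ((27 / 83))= 6557 / 864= 7.59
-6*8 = -48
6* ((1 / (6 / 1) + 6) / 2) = 37 / 2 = 18.50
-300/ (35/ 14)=-120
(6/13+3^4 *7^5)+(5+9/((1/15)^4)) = 23620967/13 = 1816997.46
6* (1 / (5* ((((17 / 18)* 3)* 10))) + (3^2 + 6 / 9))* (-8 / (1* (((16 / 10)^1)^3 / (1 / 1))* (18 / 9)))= -30835 / 544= -56.68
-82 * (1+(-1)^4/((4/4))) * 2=-328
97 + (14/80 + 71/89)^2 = 1241331569/12673600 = 97.95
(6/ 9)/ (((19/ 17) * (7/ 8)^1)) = 272/ 399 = 0.68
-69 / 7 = -9.86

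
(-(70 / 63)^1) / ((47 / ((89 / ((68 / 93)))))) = -13795 / 4794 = -2.88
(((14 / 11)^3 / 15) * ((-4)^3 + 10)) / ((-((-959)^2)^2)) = 144 / 16410747692185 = 0.00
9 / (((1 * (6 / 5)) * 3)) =2.50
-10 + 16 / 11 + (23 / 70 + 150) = 109173 / 770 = 141.78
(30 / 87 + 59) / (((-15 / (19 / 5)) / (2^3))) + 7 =-246367 / 2175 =-113.27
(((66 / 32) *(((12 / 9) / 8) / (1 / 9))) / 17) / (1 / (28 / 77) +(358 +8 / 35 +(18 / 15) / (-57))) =7315 / 14508888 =0.00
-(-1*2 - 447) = 449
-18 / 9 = -2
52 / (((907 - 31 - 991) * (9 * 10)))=-26 / 5175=-0.01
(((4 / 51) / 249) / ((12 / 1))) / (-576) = -1 / 21943872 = -0.00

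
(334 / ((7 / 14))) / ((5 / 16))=10688 / 5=2137.60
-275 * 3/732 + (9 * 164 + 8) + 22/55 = 1809593/1220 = 1483.27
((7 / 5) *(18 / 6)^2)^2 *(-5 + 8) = 11907 / 25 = 476.28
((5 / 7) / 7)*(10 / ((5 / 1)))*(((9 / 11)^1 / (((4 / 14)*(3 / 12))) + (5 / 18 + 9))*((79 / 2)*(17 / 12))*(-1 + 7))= 27565075 / 19404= 1420.59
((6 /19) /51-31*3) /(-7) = 4291 /323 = 13.28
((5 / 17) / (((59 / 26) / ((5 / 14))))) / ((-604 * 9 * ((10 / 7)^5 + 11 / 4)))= -780325 / 797232386529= -0.00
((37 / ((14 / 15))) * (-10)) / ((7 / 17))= -47175 / 49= -962.76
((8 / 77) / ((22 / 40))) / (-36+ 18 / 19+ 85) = 3040 / 803803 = 0.00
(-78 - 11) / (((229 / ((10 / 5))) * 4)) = -89 / 458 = -0.19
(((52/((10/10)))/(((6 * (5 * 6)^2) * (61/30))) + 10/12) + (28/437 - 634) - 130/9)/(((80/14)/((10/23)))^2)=-76123369987/20306236320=-3.75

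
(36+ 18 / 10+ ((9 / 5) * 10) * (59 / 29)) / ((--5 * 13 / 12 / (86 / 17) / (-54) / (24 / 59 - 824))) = 29221326326016 / 9453275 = 3091132.58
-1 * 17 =-17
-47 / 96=-0.49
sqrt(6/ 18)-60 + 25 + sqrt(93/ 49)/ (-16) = -35-sqrt(93)/ 112 + sqrt(3)/ 3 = -34.51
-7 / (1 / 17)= -119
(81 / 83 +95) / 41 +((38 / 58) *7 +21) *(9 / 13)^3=2348281712 / 216815339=10.83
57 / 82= 0.70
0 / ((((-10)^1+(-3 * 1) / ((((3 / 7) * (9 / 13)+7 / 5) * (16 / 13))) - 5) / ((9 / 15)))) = 0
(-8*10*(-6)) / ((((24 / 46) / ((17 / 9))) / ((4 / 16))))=3910 / 9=434.44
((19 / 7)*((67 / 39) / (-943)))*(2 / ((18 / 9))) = -0.00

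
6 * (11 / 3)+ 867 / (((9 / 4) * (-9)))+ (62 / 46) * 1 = -12089 / 621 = -19.47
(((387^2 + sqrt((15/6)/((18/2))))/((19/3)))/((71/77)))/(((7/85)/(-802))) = -336921840090/1349 - 374935 * sqrt(10)/1349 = -249757617.30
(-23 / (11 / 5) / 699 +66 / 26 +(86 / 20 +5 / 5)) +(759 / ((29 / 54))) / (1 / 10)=14140.93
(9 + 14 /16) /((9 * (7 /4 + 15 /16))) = 158 /387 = 0.41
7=7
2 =2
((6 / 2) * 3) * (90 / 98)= 405 / 49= 8.27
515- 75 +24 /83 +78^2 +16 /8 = 541682 /83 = 6526.29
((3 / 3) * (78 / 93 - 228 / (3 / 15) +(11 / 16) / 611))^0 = 1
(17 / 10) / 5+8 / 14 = 319 / 350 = 0.91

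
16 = 16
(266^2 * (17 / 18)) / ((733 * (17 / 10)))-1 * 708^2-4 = -3306511216 / 6597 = -501214.37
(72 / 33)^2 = 576 / 121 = 4.76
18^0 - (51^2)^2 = -6765200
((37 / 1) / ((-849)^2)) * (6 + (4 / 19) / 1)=4366 / 13695219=0.00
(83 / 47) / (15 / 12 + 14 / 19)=6308 / 7097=0.89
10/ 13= 0.77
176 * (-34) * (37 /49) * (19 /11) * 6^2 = -280970.45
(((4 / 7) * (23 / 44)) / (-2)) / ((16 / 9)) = -0.08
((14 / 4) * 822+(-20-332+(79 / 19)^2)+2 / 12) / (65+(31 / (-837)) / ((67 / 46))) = 3320695071 / 84863158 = 39.13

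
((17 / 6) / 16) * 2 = 0.35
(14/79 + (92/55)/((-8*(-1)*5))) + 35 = 1530267/43450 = 35.22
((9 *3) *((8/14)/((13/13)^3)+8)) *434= 100440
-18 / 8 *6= -27 / 2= -13.50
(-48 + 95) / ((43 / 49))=2303 / 43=53.56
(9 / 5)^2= 81 / 25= 3.24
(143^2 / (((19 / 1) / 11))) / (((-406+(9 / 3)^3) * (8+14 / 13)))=-2924207 / 849718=-3.44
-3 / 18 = -1 / 6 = -0.17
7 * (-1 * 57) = -399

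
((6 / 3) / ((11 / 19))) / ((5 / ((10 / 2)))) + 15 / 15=49 / 11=4.45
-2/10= -1/5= -0.20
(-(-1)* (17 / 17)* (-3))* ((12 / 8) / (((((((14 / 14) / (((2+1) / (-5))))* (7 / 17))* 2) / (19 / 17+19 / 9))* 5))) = 741 / 350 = 2.12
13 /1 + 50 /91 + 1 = 1324 /91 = 14.55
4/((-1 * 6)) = -2/3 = -0.67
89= 89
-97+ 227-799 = -669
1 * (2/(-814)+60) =24419/407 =60.00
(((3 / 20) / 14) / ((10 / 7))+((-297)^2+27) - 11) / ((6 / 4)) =58816.67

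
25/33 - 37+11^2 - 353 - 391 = -21755/33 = -659.24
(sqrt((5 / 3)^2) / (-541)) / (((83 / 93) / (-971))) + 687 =690.35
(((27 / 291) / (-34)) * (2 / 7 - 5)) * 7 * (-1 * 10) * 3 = -4455 / 1649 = -2.70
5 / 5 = 1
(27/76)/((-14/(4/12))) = -9/1064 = -0.01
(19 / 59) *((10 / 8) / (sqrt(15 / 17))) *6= 19 *sqrt(255) / 118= 2.57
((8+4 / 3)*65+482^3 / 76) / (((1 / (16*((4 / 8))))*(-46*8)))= -42009853 / 1311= -32044.13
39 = 39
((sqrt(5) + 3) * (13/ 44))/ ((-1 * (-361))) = 13 * sqrt(5)/ 15884 + 39/ 15884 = 0.00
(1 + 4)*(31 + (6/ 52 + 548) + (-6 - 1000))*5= -277475/ 26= -10672.12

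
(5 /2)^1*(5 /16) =25 /32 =0.78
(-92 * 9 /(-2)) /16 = 207 /8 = 25.88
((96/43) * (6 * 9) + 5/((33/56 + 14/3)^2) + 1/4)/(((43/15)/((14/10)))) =340734037791/5766579844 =59.09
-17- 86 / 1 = -103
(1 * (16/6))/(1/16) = 128/3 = 42.67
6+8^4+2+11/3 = 4107.67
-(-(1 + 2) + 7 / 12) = 29 / 12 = 2.42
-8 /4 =-2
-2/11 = -0.18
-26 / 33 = -0.79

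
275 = 275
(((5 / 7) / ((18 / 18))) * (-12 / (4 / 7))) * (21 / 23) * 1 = -315 / 23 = -13.70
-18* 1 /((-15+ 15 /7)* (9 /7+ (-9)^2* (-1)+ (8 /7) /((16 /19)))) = -98 /5485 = -0.02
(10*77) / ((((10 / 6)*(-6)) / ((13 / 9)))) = -1001 / 9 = -111.22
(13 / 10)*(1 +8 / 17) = 65 / 34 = 1.91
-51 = -51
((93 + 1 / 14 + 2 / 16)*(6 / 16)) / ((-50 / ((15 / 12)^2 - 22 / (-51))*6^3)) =-499489 / 77414400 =-0.01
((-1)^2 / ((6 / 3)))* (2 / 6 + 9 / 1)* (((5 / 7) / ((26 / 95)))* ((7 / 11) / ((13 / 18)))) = 19950 / 1859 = 10.73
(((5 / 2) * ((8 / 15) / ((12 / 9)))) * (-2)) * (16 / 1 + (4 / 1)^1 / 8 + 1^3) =-35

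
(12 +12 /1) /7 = 24 /7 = 3.43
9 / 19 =0.47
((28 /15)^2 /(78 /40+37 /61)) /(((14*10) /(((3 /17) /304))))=427 /75557775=0.00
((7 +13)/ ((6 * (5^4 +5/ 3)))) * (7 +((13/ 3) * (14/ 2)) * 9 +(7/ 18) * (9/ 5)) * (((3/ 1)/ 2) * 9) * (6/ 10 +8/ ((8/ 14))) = 5532597/ 18800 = 294.29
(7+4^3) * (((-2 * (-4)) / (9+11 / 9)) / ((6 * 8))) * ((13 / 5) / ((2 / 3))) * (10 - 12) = -8307 / 920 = -9.03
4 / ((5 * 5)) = 4 / 25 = 0.16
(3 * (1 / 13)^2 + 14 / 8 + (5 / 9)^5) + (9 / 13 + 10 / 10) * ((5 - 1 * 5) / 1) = 72676055 / 39917124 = 1.82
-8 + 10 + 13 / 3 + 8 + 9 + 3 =79 / 3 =26.33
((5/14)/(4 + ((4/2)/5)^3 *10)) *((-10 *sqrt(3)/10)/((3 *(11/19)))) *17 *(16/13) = -80750 *sqrt(3)/87087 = -1.61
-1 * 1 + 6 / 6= 0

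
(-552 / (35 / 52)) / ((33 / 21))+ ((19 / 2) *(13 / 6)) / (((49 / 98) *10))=-341731 / 660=-517.77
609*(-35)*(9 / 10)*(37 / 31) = -1419579 / 62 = -22896.44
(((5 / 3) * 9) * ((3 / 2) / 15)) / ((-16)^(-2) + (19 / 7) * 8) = 896 / 12973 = 0.07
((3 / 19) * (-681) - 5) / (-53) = 2138 / 1007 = 2.12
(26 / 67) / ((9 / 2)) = 52 / 603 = 0.09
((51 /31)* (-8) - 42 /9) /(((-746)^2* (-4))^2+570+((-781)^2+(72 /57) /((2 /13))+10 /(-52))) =-819052 /227659219991738007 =-0.00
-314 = -314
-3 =-3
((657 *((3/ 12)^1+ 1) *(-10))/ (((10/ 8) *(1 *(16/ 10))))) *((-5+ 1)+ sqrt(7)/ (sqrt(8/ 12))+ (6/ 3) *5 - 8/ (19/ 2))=-804825/ 38 - 16425 *sqrt(42)/ 8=-34485.38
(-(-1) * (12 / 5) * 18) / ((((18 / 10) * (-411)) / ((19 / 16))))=-19 / 274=-0.07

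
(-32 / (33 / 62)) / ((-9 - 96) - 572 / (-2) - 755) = 992 / 9471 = 0.10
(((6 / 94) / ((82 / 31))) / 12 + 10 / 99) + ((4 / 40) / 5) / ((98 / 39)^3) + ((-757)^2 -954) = 5136098830307520637 / 8977701070800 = 572095.10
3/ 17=0.18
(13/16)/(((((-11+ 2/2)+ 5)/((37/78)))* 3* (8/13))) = -481/11520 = -0.04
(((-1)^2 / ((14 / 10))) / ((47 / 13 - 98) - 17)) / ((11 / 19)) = -1235 / 111496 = -0.01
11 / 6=1.83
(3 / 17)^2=9 / 289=0.03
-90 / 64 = -45 / 32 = -1.41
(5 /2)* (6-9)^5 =-1215 /2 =-607.50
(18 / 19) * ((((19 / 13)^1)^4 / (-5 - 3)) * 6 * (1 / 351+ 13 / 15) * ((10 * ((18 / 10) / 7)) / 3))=-4485786 / 1856465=-2.42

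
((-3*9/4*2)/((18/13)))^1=-39/4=-9.75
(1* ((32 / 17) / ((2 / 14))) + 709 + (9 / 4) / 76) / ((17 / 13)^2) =630769009 / 1493552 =422.33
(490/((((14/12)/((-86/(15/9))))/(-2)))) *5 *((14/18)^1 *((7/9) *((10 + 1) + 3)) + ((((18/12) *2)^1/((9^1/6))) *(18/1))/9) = 24320800/9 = 2702311.11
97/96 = 1.01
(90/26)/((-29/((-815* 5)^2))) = -747253125/377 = -1982103.78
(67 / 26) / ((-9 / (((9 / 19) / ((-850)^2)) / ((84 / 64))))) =-0.00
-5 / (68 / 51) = -15 / 4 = -3.75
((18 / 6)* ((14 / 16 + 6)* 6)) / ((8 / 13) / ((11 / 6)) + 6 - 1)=70785 / 3052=23.19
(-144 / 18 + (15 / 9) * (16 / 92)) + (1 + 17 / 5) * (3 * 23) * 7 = 730534 / 345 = 2117.49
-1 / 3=-0.33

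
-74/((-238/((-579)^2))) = 12403917/119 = 104234.60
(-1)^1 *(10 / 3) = -10 / 3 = -3.33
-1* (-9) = 9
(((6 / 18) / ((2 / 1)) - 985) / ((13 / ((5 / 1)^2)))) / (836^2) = -7775 / 2869152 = -0.00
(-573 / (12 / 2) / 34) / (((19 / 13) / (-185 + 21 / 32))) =861601 / 2432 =354.28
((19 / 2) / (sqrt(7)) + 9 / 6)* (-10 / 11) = -4.63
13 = 13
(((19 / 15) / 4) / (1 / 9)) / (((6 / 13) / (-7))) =-1729 / 40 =-43.22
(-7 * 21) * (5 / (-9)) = 245 / 3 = 81.67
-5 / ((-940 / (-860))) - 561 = -26582 / 47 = -565.57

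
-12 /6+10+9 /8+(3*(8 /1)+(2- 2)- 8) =201 /8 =25.12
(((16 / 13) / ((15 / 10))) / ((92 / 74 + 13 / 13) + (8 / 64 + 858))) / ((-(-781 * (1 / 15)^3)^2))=-35964000000 / 2019396052817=-0.02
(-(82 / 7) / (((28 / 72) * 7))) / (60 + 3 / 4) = -656 / 9261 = -0.07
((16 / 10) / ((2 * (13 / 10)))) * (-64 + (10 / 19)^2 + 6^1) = -166704 / 4693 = -35.52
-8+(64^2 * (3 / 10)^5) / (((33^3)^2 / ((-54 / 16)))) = -44289025144 / 5536128125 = -8.00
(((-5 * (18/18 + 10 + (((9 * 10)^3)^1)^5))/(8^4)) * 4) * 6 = -3088366981419735000000000000165/512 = -6031966760585419921875000000.00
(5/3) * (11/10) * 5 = 55/6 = 9.17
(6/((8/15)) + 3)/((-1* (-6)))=19/8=2.38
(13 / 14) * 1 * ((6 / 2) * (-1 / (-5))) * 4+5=253 / 35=7.23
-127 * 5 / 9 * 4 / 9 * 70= -177800 / 81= -2195.06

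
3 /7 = 0.43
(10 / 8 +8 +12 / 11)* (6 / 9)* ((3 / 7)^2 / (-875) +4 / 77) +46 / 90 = 2315309 / 2668050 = 0.87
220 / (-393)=-220 / 393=-0.56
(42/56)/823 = 0.00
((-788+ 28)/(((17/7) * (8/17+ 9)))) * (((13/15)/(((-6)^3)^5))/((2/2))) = 247/4055345491968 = 0.00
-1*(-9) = 9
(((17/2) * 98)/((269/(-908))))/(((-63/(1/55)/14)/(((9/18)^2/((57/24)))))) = 3025456/2529945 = 1.20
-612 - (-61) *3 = -429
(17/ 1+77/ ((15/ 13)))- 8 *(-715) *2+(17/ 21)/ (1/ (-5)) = 403189/ 35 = 11519.69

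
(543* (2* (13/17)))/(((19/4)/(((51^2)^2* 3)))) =67419605448/19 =3548400286.74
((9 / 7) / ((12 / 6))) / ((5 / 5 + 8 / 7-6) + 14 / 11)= -99 / 398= -0.25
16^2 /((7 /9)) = 2304 /7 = 329.14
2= 2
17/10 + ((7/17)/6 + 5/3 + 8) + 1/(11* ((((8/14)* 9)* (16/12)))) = 513811/44880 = 11.45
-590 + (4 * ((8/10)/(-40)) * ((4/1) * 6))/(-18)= -44242/75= -589.89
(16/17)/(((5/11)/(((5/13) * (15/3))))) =880/221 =3.98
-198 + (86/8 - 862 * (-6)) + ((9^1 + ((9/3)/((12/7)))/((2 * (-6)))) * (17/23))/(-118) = 649366127/130272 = 4984.69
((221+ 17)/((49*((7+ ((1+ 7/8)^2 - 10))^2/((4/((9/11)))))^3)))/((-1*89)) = -149533581377536/440677785933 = -339.33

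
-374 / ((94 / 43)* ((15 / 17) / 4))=-546788 / 705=-775.59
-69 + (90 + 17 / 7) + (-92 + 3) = -459 / 7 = -65.57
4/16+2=9/4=2.25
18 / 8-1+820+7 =3313 / 4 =828.25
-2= -2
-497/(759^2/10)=-4970/576081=-0.01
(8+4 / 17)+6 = 242 / 17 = 14.24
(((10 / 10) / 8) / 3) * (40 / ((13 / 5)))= 25 / 39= 0.64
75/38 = 1.97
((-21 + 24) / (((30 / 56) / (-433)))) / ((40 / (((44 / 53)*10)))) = -503.26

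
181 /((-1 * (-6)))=181 /6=30.17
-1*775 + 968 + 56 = 249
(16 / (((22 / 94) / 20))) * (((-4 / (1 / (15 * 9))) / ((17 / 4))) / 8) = -4060800 / 187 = -21715.51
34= 34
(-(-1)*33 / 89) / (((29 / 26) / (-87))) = -2574 / 89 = -28.92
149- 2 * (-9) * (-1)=131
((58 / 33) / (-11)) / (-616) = 29 / 111804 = 0.00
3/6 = 1/2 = 0.50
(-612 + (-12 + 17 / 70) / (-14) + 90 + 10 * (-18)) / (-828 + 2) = 687137 / 809480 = 0.85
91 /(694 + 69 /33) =77 /589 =0.13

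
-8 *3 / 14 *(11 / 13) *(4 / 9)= -0.64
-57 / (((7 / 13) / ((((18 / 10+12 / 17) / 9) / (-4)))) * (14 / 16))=35074 / 4165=8.42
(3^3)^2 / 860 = 729 / 860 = 0.85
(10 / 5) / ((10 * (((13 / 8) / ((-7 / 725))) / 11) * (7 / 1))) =-88 / 47125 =-0.00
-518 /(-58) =259 /29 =8.93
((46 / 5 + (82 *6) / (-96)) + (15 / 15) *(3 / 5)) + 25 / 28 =1559 / 280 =5.57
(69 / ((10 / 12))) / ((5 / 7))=2898 / 25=115.92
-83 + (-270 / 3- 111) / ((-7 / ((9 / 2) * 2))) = 1228 / 7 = 175.43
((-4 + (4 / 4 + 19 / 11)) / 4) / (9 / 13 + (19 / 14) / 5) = -3185 / 9647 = -0.33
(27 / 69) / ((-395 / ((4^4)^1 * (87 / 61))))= -200448 / 554185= -0.36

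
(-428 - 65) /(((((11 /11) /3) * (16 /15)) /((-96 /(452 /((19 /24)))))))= 233.14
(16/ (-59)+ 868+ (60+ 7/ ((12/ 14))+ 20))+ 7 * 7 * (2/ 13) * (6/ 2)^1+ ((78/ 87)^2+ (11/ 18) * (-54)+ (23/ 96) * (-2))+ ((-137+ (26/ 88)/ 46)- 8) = 2091118600335/ 2611150256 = 800.84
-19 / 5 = -3.80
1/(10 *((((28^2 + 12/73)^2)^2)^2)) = 806460091894081/1153027815751968597551157076060589916160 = 0.00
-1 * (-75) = 75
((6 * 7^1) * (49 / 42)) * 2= 98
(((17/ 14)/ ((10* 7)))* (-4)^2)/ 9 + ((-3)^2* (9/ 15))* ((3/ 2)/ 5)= 36401/ 22050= 1.65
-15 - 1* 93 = -108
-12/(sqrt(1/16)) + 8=-40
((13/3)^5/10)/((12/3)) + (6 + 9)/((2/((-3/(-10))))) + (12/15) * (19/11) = 4472537/106920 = 41.83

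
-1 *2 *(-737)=1474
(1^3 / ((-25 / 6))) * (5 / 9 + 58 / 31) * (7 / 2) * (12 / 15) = -18956 / 11625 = -1.63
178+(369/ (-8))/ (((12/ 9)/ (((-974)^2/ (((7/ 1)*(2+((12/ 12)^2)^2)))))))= -87505393/ 56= -1562596.30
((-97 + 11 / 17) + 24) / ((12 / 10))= -1025 / 17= -60.29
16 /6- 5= -7 /3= -2.33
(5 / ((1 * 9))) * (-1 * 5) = -2.78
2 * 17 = 34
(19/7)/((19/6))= 6/7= 0.86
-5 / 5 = -1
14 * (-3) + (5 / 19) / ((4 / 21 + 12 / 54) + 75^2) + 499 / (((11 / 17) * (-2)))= -63343147003 / 148139618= -427.59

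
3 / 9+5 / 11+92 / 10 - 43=-5447 / 165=-33.01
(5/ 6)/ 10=0.08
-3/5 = -0.60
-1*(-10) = 10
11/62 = 0.18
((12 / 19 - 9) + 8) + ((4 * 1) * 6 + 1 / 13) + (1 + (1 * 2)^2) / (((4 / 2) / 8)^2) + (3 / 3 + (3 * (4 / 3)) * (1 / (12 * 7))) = 543370 / 5187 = 104.76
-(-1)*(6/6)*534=534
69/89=0.78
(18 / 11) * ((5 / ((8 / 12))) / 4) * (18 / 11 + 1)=3915 / 484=8.09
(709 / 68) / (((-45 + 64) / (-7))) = -4963 / 1292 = -3.84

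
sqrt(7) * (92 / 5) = 92 * sqrt(7) / 5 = 48.68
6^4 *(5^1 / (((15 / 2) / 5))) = 4320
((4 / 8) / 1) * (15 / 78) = 5 / 52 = 0.10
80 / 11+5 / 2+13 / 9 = 2221 / 198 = 11.22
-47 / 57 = -0.82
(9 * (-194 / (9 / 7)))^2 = 1844164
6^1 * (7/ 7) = 6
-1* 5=-5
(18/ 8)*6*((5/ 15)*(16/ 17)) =72/ 17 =4.24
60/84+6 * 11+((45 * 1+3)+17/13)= 10558/91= 116.02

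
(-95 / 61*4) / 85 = -76 / 1037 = -0.07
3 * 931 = 2793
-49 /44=-1.11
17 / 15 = 1.13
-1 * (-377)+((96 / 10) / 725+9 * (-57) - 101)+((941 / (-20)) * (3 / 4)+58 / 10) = -15455507 / 58000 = -266.47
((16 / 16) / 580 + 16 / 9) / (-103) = -9289 / 537660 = -0.02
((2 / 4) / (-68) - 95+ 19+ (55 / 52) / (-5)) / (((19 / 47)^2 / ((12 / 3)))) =-297673795 / 159562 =-1865.57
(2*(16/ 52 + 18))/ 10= 238/ 65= 3.66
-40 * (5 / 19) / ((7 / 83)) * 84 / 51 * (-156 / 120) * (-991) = -85543120 / 323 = -264839.38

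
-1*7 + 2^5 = 25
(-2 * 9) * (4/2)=-36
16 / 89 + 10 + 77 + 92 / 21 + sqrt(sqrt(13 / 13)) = 172996 / 1869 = 92.56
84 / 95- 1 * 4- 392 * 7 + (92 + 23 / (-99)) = -24973549 / 9405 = -2655.35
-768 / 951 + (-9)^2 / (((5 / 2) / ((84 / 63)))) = 67192 / 1585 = 42.39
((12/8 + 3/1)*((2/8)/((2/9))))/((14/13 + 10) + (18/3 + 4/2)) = 1053/3968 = 0.27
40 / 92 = 10 / 23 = 0.43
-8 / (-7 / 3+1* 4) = -24 / 5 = -4.80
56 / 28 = 2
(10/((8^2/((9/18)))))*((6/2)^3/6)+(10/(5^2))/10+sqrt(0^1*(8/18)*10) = 1253/3200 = 0.39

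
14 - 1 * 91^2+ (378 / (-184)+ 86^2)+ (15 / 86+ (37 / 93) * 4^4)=-283668277 / 367908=-771.03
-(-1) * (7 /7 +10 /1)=11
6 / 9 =2 / 3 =0.67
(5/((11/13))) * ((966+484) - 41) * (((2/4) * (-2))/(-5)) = 18317/11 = 1665.18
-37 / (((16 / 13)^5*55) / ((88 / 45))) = -0.47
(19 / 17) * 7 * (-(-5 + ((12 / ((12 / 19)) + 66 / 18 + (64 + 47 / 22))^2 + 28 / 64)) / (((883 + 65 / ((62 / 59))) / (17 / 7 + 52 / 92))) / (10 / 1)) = -19493258138863 / 997749248760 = -19.54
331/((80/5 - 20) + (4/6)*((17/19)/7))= -132069/1562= -84.55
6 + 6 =12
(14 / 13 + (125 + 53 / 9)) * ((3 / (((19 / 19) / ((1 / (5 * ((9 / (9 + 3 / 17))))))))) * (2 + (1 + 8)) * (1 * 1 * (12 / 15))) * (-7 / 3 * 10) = -7608832 / 459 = -16576.98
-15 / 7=-2.14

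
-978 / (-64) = 489 / 32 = 15.28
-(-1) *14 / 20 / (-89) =-7 / 890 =-0.01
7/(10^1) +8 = 8.70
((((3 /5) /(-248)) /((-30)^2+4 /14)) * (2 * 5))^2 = 441 /610660976704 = 0.00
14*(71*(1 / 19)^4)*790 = 785260 / 130321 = 6.03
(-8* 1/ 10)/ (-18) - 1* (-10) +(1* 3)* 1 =587/ 45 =13.04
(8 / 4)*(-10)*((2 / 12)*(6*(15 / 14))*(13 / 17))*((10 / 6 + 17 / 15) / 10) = -78 / 17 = -4.59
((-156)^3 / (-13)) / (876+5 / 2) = 584064 / 1757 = 332.42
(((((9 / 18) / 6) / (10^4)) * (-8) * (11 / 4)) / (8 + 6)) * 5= -11 / 168000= -0.00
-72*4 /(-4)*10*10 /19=7200 /19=378.95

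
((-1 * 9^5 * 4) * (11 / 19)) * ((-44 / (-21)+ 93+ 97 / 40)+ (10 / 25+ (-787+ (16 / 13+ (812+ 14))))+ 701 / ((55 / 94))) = -631852623837 / 3458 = -182721984.92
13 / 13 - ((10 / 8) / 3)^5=0.99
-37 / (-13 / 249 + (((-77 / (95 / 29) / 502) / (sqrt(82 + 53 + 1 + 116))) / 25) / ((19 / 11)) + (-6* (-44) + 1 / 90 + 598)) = -36528458260948222703175000 / 850973777957648795595076933- 1094097357005944500* sqrt(7) / 850973777957648795595076933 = -0.04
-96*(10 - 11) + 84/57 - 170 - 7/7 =-1397/19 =-73.53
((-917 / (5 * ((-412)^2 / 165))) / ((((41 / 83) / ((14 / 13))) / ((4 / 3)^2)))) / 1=-0.69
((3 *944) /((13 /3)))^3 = 613258407936 /2197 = 279134459.69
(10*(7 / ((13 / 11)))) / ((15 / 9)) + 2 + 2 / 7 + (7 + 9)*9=16546 / 91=181.82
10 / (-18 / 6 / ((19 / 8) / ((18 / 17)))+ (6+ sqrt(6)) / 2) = 3.46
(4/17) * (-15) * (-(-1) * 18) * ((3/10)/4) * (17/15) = -27/5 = -5.40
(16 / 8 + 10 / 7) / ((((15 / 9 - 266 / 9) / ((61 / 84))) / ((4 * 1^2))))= -4392 / 12299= -0.36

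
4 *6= 24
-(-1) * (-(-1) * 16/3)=16/3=5.33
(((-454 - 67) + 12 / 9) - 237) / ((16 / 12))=-1135 / 2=-567.50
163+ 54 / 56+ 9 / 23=105845 / 644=164.36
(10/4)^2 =25/4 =6.25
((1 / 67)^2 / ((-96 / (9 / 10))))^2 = 9 / 2063474790400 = 0.00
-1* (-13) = 13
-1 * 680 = -680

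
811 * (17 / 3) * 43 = 592841 / 3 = 197613.67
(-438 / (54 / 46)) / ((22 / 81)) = -15111 / 11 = -1373.73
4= 4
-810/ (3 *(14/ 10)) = -1350/ 7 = -192.86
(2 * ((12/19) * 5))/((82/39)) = 2340/779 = 3.00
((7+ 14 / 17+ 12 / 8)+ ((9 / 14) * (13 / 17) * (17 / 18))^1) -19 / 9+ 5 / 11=383177 / 47124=8.13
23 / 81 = 0.28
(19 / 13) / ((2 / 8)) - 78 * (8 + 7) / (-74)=10417 / 481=21.66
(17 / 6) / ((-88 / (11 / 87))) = -17 / 4176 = -0.00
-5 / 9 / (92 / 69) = -5 / 12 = -0.42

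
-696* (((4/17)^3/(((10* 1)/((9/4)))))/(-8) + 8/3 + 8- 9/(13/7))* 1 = -1293609728/319345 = -4050.82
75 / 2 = 37.50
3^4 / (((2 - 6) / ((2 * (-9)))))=729 / 2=364.50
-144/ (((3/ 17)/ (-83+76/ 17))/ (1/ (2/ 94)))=3011760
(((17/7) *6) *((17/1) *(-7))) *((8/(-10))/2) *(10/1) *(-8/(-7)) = 55488/7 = 7926.86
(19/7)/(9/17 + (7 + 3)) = 323/1253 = 0.26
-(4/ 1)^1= -4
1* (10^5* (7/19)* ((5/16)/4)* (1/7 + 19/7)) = 156250/19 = 8223.68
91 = 91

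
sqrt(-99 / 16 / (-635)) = 3 * sqrt(6985) / 2540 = 0.10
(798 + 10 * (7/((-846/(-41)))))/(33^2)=338989/460647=0.74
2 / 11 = 0.18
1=1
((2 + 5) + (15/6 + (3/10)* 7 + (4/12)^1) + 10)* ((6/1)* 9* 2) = 11844/5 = 2368.80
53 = 53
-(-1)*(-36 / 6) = -6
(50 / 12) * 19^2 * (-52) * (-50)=3910833.33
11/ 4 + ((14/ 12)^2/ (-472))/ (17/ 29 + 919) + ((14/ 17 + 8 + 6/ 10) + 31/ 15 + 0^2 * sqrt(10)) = 109698260483/ 7703425152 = 14.24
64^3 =262144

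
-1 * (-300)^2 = -90000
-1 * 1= -1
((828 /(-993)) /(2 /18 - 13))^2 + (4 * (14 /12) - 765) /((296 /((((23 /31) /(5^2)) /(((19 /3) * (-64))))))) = 112408694049263 /25702713295270400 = 0.00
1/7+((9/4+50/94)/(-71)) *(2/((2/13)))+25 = 2301655/93436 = 24.63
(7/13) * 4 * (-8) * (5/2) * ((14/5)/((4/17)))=-6664/13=-512.62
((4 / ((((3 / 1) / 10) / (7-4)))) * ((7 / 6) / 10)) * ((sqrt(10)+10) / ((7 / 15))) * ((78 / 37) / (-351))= -200 / 333-20 * sqrt(10) / 333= -0.79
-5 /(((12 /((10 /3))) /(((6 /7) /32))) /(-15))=0.56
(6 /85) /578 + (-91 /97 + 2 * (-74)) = -354890264 /2382805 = -148.94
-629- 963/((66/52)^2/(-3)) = 1164.36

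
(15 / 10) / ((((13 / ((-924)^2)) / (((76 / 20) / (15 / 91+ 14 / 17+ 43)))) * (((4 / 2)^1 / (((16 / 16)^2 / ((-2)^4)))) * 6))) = 120649221 / 2722000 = 44.32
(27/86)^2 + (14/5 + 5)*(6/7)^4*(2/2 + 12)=4868456157/88788980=54.83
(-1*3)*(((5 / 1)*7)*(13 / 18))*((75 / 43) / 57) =-2.32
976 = 976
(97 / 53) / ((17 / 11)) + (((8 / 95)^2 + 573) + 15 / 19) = 4675470789 / 8131525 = 574.98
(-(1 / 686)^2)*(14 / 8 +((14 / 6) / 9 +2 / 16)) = -461 / 101648736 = -0.00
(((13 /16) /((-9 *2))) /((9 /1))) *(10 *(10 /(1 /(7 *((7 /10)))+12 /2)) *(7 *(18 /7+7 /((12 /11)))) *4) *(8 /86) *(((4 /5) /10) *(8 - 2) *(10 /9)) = -2404675 /2382372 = -1.01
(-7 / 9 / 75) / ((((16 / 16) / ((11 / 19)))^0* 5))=-7 / 3375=-0.00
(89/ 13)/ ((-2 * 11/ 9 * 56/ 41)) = -2.05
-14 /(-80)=7 /40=0.18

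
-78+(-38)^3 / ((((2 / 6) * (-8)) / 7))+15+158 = 144134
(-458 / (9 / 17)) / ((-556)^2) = -3893 / 1391112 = -0.00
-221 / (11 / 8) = -1768 / 11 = -160.73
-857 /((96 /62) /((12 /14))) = -26567 /56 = -474.41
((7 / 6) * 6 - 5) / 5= 2 / 5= 0.40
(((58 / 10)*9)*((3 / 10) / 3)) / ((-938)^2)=261 / 43992200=0.00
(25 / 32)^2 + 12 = 12913 / 1024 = 12.61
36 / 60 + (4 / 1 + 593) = 597.60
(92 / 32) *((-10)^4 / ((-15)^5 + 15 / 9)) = -8625 / 227812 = -0.04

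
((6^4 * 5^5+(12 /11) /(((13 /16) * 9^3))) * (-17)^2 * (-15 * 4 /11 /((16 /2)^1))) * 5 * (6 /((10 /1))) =-101679917671240 /42471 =-2394102273.82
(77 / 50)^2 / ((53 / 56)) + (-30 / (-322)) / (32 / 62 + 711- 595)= 16095349439 / 6421082500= 2.51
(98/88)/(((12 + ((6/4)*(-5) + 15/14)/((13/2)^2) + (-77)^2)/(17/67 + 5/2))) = 21389823/41437223608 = 0.00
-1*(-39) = 39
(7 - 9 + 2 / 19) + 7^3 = 6481 / 19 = 341.11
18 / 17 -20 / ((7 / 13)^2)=-67.92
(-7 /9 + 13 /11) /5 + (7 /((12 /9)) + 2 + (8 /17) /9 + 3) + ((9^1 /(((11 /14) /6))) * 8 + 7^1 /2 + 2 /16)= 7591357 /13464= 563.83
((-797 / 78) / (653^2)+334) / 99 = 11108806471 / 3292730298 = 3.37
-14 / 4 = -7 / 2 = -3.50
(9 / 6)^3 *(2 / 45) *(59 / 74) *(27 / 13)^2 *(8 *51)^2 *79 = 212108574456 / 31265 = 6784217.96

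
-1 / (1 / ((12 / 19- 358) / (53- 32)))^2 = -940900 / 3249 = -289.60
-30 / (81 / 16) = -160 / 27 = -5.93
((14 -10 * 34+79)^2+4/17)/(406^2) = 1037157/2802212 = 0.37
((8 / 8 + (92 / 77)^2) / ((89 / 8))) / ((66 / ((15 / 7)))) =287860 / 40631437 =0.01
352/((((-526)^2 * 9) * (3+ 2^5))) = 88/21788235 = 0.00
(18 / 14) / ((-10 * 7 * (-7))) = 9 / 3430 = 0.00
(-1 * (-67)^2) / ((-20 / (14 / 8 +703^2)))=8874048227 / 80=110925602.84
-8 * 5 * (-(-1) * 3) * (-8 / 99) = 320 / 33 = 9.70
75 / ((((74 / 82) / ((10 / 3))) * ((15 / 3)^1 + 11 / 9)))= 46125 / 1036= 44.52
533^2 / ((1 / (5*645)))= 916187025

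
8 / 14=4 / 7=0.57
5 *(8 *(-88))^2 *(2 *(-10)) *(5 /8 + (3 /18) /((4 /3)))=-37171200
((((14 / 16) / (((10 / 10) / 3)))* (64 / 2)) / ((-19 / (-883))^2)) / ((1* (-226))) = -32746938 / 40793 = -802.76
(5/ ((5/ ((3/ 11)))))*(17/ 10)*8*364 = 74256/ 55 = 1350.11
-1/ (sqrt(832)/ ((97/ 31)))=-97 *sqrt(13)/ 3224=-0.11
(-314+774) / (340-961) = -20 / 27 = -0.74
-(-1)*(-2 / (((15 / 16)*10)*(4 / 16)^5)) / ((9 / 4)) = -65536 / 675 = -97.09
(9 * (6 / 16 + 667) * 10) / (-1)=-240255 / 4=-60063.75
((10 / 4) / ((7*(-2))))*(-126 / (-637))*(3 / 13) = -135 / 16562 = -0.01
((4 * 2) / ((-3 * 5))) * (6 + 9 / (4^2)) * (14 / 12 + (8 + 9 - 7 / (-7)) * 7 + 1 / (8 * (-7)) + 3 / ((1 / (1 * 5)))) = -23881 / 48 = -497.52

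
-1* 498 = -498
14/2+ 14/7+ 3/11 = 102/11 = 9.27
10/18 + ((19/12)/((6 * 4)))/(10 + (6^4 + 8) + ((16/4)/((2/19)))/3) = 636857/1146240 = 0.56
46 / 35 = 1.31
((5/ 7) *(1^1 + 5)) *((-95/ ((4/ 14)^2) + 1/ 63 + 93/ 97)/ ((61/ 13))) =-1847487265/ 1739598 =-1062.02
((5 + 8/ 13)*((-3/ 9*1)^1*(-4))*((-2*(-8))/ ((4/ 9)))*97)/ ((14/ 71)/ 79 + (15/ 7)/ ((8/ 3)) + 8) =35586726784/ 11986091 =2969.00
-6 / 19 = -0.32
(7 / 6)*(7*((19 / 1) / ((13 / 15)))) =4655 / 26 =179.04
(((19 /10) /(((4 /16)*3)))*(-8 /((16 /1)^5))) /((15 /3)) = -19 /4915200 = -0.00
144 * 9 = 1296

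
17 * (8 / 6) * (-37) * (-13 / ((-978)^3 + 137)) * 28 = -24752 / 75846585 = -0.00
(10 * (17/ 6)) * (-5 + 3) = -170/ 3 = -56.67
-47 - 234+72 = -209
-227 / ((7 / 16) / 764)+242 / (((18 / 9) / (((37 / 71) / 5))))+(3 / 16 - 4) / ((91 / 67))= -204889708693 / 516880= -396397.05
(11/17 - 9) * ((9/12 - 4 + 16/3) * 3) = -1775/34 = -52.21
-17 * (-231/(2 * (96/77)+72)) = 100793/1912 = 52.72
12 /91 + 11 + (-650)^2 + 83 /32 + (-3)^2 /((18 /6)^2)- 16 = 1230316289 /2912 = 422498.73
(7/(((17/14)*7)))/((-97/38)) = -0.32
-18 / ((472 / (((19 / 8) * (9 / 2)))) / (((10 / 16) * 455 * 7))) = -24508575 / 30208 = -811.33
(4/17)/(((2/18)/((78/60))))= 234/85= 2.75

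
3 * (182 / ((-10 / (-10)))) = 546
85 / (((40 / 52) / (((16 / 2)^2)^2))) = 452608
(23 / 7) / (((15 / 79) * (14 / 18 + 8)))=69 / 35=1.97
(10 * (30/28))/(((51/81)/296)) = 599400/119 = 5036.97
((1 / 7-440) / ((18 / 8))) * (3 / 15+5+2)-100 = -52764 / 35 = -1507.54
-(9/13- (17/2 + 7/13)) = 217/26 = 8.35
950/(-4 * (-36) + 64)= 475/104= 4.57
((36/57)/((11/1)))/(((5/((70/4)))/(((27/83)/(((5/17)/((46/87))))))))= 295596/2515315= 0.12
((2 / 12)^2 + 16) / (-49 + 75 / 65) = -7501 / 22392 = -0.33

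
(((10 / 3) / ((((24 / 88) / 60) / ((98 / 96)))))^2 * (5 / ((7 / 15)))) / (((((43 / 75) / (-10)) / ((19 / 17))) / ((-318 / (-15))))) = -16325594140625 / 6579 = -2481470457.61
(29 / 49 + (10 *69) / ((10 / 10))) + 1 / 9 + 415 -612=217723 / 441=493.70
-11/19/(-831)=0.00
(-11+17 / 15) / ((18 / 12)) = -296 / 45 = -6.58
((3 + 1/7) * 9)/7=198/49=4.04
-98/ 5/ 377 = -98/ 1885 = -0.05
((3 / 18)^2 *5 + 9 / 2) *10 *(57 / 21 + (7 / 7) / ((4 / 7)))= 104375 / 504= 207.09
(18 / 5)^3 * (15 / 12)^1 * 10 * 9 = 26244 / 5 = 5248.80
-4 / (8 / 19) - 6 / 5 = -107 / 10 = -10.70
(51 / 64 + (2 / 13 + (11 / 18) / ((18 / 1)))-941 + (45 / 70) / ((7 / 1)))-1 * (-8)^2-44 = -3460461337 / 3302208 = -1047.92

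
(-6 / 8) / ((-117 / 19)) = 19 / 156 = 0.12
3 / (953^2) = 3 / 908209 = 0.00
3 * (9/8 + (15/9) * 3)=147/8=18.38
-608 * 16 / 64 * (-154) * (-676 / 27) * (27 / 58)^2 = -127004.40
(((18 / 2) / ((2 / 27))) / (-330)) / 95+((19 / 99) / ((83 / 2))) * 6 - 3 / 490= 0.02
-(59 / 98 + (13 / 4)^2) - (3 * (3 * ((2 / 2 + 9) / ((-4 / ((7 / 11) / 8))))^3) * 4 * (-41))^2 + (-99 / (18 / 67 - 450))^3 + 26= -6399336473252384061030469 / 53373843544112593108992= -119.90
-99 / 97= -1.02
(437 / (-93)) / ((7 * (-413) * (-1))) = -437 / 268863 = -0.00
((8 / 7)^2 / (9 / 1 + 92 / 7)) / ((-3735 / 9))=-0.00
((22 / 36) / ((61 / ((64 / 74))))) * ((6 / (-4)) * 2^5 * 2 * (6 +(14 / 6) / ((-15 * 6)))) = -4542208 / 914085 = -4.97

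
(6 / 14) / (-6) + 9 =125 / 14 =8.93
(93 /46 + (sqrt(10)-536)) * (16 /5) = -1698.61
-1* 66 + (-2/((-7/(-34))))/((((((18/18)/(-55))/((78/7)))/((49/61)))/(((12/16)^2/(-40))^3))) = -26390110197/399769600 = -66.01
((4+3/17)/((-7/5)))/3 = -355/357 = -0.99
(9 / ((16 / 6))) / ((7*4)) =27 / 224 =0.12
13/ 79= 0.16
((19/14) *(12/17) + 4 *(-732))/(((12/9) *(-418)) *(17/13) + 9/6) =4.02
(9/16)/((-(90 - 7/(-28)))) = -9/1444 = -0.01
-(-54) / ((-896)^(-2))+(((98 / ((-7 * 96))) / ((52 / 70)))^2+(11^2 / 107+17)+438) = 7224824422406291 / 166652928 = 43352520.17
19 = 19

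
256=256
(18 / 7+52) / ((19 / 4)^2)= 6112 / 2527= 2.42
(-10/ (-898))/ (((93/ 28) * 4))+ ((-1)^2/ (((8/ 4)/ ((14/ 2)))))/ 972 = 120113/ 27058536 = 0.00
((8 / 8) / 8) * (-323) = -323 / 8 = -40.38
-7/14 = -1/2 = -0.50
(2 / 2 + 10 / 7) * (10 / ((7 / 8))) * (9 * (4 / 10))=4896 / 49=99.92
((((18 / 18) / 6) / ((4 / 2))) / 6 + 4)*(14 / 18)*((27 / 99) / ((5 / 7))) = 1.19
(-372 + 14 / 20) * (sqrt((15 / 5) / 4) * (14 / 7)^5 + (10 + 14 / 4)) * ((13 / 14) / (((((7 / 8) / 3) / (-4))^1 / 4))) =62556624 / 245 + 74141184 * sqrt(3) / 245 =779481.31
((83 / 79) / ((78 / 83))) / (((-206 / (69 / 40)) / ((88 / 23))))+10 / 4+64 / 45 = 14799875 / 3808116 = 3.89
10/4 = 5/2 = 2.50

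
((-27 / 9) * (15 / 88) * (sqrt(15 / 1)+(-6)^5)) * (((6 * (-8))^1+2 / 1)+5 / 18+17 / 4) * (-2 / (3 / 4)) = 4837320 / 11 - 7465 * sqrt(15) / 132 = 439537.33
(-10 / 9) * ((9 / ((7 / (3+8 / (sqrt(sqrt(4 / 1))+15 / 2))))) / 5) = -1782 / 1519+64 * sqrt(2) / 1519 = -1.11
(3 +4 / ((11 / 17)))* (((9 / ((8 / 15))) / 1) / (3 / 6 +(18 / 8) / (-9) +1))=2727 / 22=123.95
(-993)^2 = 986049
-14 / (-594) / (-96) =-7 / 28512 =-0.00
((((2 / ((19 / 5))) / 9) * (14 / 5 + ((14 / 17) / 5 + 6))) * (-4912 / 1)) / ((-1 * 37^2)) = 2495296 / 1326561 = 1.88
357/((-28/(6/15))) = -51/10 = -5.10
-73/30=-2.43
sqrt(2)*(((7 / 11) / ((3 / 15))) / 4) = 35*sqrt(2) / 44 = 1.12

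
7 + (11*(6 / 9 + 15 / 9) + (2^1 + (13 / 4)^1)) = 455 / 12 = 37.92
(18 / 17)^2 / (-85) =-324 / 24565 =-0.01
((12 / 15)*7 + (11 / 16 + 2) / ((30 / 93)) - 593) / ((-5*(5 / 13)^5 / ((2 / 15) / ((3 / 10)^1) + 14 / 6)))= 34400667743 / 900000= 38222.96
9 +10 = 19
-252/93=-84/31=-2.71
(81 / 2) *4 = 162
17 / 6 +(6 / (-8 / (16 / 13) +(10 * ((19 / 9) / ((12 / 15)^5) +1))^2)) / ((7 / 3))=13982426707583 / 4934164754778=2.83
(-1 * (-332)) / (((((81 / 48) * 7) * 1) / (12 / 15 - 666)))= -17667712 / 945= -18695.99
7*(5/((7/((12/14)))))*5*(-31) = -4650/7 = -664.29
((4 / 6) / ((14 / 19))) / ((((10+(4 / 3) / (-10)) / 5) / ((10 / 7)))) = 2375 / 3626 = 0.65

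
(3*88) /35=264 /35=7.54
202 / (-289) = -0.70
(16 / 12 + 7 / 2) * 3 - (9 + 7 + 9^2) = -165 / 2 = -82.50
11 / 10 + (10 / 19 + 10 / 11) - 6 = -7241 / 2090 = -3.46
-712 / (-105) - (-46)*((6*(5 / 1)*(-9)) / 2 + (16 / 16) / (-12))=-1303481 / 210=-6207.05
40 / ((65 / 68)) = 544 / 13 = 41.85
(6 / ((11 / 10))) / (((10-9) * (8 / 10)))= 75 / 11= 6.82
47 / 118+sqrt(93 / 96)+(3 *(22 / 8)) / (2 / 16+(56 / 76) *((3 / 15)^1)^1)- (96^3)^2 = -6373213923454969 / 8142+sqrt(62) / 8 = -782757789664.33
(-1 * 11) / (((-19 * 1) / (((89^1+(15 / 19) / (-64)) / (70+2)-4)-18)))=-19997285 / 1663488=-12.02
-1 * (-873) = 873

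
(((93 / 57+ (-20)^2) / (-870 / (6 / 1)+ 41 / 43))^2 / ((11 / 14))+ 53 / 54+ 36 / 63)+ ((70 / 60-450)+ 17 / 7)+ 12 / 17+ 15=-14658845518761127 / 34964311357602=-419.25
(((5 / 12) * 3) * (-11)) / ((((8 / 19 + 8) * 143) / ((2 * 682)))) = -6479 / 416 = -15.57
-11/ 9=-1.22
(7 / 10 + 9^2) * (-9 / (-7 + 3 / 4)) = 117.65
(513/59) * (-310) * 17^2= -45959670/59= -778977.46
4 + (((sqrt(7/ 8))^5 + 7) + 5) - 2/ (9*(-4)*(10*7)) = 49*sqrt(14)/ 256 + 20161/ 1260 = 16.72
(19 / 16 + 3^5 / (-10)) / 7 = -1849 / 560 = -3.30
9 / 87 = 3 / 29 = 0.10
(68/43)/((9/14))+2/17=16958/6579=2.58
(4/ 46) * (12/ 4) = 6/ 23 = 0.26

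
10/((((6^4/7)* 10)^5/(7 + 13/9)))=319333/82263564901416960000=0.00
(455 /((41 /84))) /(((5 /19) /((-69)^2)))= 691468596 /41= 16865087.71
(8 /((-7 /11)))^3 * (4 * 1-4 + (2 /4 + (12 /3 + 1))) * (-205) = 768359680 /343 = 2240115.69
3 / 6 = 1 / 2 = 0.50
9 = 9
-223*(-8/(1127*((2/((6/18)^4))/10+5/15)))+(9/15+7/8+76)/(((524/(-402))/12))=-65277903189/91534940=-713.15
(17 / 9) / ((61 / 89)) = 1513 / 549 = 2.76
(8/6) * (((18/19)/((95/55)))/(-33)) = -0.02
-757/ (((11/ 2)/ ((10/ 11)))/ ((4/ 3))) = -60560/ 363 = -166.83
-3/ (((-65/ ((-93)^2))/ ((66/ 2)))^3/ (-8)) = -558021269342561112/ 274625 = -2031939078170.45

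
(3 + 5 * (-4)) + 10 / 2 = -12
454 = 454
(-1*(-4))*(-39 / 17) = -156 / 17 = -9.18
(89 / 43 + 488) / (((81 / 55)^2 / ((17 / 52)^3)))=24091018325 / 3051442368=7.89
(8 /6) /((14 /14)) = 4 /3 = 1.33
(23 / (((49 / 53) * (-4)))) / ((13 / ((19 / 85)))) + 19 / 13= 293379 / 216580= 1.35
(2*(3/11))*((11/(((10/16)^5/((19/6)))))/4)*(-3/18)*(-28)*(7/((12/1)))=135.59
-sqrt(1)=-1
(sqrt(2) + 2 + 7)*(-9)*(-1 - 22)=207*sqrt(2) + 1863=2155.74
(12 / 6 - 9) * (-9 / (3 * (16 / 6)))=63 / 8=7.88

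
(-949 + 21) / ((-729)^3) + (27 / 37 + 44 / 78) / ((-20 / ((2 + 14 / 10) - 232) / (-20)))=-275582651947063 / 931746276045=-295.77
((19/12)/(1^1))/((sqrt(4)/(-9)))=-7.12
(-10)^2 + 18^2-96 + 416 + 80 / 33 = 24632 / 33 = 746.42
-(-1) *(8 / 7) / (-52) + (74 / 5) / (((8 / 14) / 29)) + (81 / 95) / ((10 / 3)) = 32476404 / 43225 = 751.33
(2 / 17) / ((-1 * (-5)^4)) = -2 / 10625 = -0.00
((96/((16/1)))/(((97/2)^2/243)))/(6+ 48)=0.01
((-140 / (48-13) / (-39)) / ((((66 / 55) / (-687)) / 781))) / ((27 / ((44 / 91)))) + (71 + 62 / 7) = -71041409 / 95823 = -741.38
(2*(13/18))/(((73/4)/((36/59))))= 208/4307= 0.05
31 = 31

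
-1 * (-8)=8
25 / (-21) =-25 / 21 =-1.19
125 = 125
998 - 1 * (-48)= 1046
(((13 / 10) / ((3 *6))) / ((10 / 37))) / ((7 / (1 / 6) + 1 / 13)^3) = 1056757 / 294601181400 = 0.00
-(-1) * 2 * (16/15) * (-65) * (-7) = 2912/3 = 970.67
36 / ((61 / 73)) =2628 / 61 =43.08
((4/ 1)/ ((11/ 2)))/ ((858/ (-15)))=-20/ 1573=-0.01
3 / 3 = 1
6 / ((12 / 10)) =5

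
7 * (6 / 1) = 42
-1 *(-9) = 9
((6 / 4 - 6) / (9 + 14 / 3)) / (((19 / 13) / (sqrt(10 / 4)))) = -0.36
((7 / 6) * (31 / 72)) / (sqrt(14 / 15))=0.52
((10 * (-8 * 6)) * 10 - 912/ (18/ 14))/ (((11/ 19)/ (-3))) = 314032/ 11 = 28548.36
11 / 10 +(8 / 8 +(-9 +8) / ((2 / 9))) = -12 / 5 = -2.40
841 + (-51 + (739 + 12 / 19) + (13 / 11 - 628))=188688 / 209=902.81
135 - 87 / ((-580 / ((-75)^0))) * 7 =136.05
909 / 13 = 69.92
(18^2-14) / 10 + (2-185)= -152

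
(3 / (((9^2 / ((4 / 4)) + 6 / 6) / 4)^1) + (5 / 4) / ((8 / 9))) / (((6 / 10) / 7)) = 23765 / 1312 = 18.11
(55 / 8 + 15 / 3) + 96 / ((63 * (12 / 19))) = 7201 / 504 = 14.29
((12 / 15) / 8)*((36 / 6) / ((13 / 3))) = 9 / 65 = 0.14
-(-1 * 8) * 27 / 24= 9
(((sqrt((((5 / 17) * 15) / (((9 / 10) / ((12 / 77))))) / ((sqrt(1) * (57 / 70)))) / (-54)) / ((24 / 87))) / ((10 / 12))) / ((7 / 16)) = -1160 * sqrt(10659) / 671517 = -0.18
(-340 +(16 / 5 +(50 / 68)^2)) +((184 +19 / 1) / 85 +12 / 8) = -384221 / 1156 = -332.37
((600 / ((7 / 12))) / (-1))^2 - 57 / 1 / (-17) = 881282793 / 833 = 1057962.54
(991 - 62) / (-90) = -929 / 90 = -10.32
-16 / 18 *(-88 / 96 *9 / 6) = 11 / 9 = 1.22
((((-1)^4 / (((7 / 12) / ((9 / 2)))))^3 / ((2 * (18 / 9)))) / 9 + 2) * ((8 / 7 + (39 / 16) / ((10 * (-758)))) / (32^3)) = 245401651 / 477091069952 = 0.00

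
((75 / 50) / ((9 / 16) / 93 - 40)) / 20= -186 / 99185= -0.00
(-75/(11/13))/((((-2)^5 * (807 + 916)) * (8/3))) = 2925/4851968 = 0.00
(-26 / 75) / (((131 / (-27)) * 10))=117 / 16375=0.01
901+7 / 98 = 12615 / 14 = 901.07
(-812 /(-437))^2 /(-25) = -659344 /4774225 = -0.14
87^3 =658503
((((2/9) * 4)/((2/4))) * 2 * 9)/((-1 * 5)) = -32/5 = -6.40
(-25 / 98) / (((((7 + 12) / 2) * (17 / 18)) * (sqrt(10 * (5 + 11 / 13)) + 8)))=-650 / 15827 + 25 * sqrt(2470) / 31654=-0.00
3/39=1/13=0.08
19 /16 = 1.19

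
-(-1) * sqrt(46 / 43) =sqrt(1978) / 43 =1.03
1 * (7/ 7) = 1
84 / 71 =1.18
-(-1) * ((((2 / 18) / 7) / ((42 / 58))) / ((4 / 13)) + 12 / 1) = 63881 / 5292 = 12.07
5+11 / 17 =96 / 17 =5.65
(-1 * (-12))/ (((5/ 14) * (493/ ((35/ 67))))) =1176/ 33031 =0.04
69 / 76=0.91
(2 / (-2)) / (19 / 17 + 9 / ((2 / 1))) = -34 / 191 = -0.18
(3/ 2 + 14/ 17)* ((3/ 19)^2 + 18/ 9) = 3397/ 722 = 4.70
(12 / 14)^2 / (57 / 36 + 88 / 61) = 26352 / 108535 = 0.24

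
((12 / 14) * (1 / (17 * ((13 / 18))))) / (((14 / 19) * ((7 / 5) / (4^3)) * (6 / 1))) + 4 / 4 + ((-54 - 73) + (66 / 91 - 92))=-16415356 / 75803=-216.55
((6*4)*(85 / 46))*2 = 2040 / 23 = 88.70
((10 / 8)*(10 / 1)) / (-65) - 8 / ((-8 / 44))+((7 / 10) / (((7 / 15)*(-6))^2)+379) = 307869 / 728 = 422.90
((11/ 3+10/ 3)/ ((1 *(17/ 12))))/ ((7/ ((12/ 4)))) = 36/ 17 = 2.12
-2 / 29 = -0.07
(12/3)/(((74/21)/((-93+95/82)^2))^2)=1418564802379702761/61895468944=22918718.07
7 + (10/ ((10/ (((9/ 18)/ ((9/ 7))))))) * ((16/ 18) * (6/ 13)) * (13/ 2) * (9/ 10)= 119/ 15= 7.93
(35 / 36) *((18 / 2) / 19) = 35 / 76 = 0.46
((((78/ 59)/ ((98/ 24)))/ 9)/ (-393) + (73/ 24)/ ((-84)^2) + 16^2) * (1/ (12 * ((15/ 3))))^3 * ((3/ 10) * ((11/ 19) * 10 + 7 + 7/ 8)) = 19883924921543/ 4092617539584000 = 0.00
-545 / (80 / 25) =-2725 / 16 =-170.31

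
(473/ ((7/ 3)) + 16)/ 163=1531/ 1141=1.34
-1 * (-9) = 9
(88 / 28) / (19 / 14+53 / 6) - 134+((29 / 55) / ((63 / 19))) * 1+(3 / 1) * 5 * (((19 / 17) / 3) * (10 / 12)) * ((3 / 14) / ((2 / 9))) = -6506644673 / 50422680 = -129.04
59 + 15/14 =841/14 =60.07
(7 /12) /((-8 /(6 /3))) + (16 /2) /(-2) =-199 /48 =-4.15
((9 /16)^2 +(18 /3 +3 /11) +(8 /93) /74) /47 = 63859019 /455423232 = 0.14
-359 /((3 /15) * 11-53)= 1795 /254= 7.07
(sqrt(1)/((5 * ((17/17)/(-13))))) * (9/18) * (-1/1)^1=13/10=1.30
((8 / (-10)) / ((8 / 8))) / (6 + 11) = -4 / 85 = -0.05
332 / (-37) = -332 / 37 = -8.97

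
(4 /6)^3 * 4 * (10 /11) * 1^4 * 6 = 640 /99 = 6.46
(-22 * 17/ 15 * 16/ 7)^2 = 3247.91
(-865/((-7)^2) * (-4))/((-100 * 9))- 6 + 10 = 8647/2205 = 3.92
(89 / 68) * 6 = 267 / 34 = 7.85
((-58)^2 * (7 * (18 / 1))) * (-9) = -3814776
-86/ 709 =-0.12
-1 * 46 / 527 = -46 / 527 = -0.09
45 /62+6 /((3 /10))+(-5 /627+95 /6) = 36.55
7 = 7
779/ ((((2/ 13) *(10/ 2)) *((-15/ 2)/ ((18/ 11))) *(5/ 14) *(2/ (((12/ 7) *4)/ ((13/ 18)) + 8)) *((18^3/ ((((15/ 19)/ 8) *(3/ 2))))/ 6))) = -8159/ 9900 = -0.82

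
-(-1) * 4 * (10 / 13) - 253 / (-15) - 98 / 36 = 17.22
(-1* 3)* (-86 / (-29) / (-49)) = 258 / 1421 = 0.18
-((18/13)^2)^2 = -104976/28561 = -3.68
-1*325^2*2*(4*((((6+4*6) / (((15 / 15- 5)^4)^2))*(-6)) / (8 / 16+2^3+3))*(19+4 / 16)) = 365990625 / 94208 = 3884.92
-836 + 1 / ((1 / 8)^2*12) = -2492 / 3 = -830.67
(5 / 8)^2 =25 / 64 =0.39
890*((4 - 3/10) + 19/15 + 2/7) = 98167/21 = 4674.62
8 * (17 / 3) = 136 / 3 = 45.33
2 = 2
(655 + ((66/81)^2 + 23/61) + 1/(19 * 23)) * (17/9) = 216730583467/174896577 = 1239.19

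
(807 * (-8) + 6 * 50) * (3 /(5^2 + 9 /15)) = -23085 /32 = -721.41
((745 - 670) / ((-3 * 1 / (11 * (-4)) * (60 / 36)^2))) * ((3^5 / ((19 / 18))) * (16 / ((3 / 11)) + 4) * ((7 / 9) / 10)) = 42212016 / 95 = 444337.01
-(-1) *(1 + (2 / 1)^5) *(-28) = -924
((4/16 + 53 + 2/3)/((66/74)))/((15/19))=454841/5940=76.57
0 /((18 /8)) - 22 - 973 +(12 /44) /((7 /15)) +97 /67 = -5122721 /5159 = -992.97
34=34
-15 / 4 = -3.75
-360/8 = -45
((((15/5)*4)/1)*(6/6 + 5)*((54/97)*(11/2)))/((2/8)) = 85536/97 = 881.81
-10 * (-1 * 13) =130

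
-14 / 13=-1.08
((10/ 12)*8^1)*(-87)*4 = -2320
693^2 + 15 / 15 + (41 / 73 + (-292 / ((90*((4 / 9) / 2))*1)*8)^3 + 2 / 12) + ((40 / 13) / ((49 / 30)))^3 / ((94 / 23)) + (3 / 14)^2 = -1480772508936285989689 / 1330240830964500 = -1113161.22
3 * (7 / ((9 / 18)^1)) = 42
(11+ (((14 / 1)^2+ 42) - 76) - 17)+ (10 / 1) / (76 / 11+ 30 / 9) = 26529 / 169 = 156.98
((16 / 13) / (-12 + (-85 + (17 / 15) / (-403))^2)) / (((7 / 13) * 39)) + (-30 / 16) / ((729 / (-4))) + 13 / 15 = 0.88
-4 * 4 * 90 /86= -720 /43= -16.74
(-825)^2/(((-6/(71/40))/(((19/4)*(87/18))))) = -591705125/128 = -4622696.29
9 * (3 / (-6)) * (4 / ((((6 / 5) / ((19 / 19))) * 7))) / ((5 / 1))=-3 / 7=-0.43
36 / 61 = 0.59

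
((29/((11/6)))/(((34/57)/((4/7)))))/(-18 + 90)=551/2618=0.21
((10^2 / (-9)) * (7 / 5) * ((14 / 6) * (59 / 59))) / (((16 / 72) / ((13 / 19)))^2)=-124215 / 361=-344.09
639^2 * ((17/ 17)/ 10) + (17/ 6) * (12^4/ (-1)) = -179199/ 10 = -17919.90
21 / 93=7 / 31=0.23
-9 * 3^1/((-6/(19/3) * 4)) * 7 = 399/8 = 49.88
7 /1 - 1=6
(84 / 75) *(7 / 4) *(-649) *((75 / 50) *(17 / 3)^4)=-2656051321 / 1350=-1967445.42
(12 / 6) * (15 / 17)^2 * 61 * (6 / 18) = 31.66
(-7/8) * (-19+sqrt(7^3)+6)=91/8 - 49 * sqrt(7)/8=-4.83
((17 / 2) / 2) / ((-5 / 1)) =-17 / 20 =-0.85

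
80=80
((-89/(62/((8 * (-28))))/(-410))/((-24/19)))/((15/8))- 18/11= -4105894/3145725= -1.31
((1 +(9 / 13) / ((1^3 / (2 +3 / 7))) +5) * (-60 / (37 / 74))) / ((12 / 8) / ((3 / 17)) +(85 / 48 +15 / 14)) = -4026240 / 49543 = -81.27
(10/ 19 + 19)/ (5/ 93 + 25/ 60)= 19716/ 475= 41.51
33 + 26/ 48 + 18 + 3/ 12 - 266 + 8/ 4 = -5093/ 24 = -212.21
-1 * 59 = -59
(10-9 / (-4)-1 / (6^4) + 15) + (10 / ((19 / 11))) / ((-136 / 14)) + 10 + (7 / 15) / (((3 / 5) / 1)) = 15668929 / 418608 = 37.43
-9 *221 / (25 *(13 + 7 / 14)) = -442 / 75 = -5.89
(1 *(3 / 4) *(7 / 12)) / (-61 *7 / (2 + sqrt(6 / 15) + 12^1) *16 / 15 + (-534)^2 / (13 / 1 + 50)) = 8479265025 / 87092912397632-439383 *sqrt(10) / 43546456198816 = 0.00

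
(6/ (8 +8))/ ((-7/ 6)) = -9/ 28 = -0.32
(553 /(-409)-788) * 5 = -1614225 /409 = -3946.76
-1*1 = -1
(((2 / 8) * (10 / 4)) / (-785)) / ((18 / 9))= -1 / 2512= -0.00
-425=-425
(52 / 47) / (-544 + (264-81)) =-0.00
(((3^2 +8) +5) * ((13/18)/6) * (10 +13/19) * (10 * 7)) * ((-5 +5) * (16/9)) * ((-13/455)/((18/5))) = 0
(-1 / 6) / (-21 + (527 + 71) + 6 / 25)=-25 / 86586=-0.00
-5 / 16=-0.31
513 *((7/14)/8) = 513/16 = 32.06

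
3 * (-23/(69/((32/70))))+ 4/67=-932/2345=-0.40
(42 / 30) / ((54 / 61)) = 427 / 270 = 1.58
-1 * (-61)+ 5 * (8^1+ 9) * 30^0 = 146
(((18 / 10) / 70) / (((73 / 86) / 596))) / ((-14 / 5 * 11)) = -115326 / 196735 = -0.59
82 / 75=1.09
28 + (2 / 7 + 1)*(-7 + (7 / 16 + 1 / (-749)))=1640915 / 83888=19.56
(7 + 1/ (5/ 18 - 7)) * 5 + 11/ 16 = 67651/ 1936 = 34.94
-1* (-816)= 816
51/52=0.98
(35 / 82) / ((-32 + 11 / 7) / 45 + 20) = 3675 / 166378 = 0.02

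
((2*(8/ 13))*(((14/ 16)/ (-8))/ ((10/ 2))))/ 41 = -7/ 10660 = -0.00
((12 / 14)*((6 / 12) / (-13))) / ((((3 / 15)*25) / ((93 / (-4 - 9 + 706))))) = -31 / 35035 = -0.00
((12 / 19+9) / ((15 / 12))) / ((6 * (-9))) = -122 / 855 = -0.14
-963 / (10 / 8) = -3852 / 5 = -770.40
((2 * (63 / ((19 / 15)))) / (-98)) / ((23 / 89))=-12015 / 3059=-3.93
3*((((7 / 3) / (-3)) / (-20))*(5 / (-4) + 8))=63 / 80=0.79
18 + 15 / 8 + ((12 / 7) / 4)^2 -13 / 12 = 22315 / 1176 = 18.98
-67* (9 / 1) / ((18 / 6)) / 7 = -201 / 7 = -28.71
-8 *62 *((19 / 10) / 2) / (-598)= 1178 / 1495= 0.79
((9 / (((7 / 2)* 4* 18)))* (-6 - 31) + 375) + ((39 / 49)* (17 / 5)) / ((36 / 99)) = 186749 / 490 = 381.12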